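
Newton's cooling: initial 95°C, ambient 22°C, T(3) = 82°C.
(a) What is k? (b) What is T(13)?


Newton's law: T(t) = T_a + (T₀ - T_a)e^(-kt).
(a) Use T(3) = 82: (82 - 22)/(95 - 22) = e^(-k·3), so k = -ln(0.822)/3 ≈ 0.0654.
(b) Apply k to t = 13: T(13) = 22 + (73)e^(-0.850) ≈ 53.2°C.


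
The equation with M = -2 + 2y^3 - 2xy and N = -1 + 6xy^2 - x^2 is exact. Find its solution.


Check exactness: ∂M/∂y = 6y^2 - 2x and ∂N/∂x = 6y^2 - 2x; equal, so the equation is exact.
Integrate M with respect to x (treating y as constant): ∫M dx = -2x + 2xy^3 - x^2y + h(y).
Differentiate w.r.t. y and set equal to N: the x-dependent terms already match, leaving h'(y) = -1. Integrate: h(y) = -y.
So F(x,y) = -2x - y + 2xy^3 - x^2y.
General solution: -2x - y + 2xy^3 - x^2y = C.


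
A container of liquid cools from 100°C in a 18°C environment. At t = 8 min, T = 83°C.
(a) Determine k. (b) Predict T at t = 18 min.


Newton's law: T(t) = T_a + (T₀ - T_a)e^(-kt).
(a) Use T(8) = 83: (83 - 18)/(100 - 18) = e^(-k·8), so k = -ln(0.793)/8 ≈ 0.0290.
(b) Apply k to t = 18: T(18) = 18 + (82)e^(-0.523) ≈ 66.6°C.


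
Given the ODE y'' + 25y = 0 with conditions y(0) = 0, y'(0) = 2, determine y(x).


Characteristic roots of r² + 25 = 0 are ±5i, so y = C₁cos(5x) + C₂sin(5x).
Apply y(0) = 0: C₁ = 0. Differentiate and apply y'(0) = 2: 5·C₂ = 2, so C₂ = 2/5.
Particular solution: y = (2/5)sin(5x).


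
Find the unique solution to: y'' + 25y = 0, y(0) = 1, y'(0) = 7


Characteristic roots of r² + 25 = 0 are ±5i, so y = C₁cos(5x) + C₂sin(5x).
Apply y(0) = 1: C₁ = 1. Differentiate and apply y'(0) = 7: 5·C₂ = 7, so C₂ = 7/5.
Particular solution: y = cos(5x) + (7/5)sin(5x).


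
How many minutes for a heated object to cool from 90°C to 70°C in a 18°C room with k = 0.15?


From T(t) = T_a + (T₀ - T_a)e^(-kt), set T(t) = 70:
(70 - 18) / (90 - 18) = e^(-0.15t), so t = -ln(0.722)/0.15 ≈ 2.2 minutes.


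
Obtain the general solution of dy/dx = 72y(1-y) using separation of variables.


Separate: dy/[y(1-y)] = 72 dx.
Partial fractions: 1/[y(1-y)] = 1/y + 1/(1-y).
Integrate: ln|y/(1-y)| = 72x + C₀.
Solve for y: y = 1/(1 + Ce^(-72x)).


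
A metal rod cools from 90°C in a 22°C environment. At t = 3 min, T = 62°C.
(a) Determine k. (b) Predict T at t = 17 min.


Newton's law: T(t) = T_a + (T₀ - T_a)e^(-kt).
(a) Use T(3) = 62: (62 - 22)/(90 - 22) = e^(-k·3), so k = -ln(0.588)/3 ≈ 0.1769.
(b) Apply k to t = 17: T(17) = 22 + (68)e^(-3.007) ≈ 25.4°C.


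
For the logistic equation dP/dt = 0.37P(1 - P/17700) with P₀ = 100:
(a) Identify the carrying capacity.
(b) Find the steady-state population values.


Logistic ODE dP/dt = 0.37P(1 - P/17700) has equilibria where dP/dt = 0, i.e. P = 0 or P = 17700.
The coefficient (1 - P/K) = 0 when P = K, identifying K = 17700 as the carrying capacity.
(a) K = 17700; (b) equilibria P = 0 and P = 17700.


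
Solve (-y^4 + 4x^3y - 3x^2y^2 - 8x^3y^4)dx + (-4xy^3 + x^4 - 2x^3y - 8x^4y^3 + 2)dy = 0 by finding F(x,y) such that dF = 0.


Check exactness: ∂M/∂y = -4y^3 + 4x^3 - 6x^2y - 32x^3y^3 and ∂N/∂x = -4y^3 + 4x^3 - 6x^2y - 32x^3y^3; equal, so the equation is exact.
Integrate M with respect to x (treating y as constant): ∫M dx = -xy^4 + x^4y - x^3y^2 - 2x^4y^4 + h(y).
Differentiate w.r.t. y and set equal to N: the x-dependent terms already match, leaving h'(y) = 2. Integrate: h(y) = 2y.
So F(x,y) = -xy^4 + x^4y - x^3y^2 - 2x^4y^4 + 2y.
General solution: -xy^4 + x^4y - x^3y^2 - 2x^4y^4 + 2y = C.


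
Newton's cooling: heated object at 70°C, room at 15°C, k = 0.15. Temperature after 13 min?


Newton's law: dT/dt = -k(T - T_a) has solution T(t) = T_a + (T₀ - T_a)e^(-kt).
Plug in T_a = 15, T₀ = 70, k = 0.15, t = 13: T(13) = 15 + (55)e^(-1.95) ≈ 22.8°C.


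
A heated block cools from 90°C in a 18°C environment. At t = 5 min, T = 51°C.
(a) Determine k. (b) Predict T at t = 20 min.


Newton's law: T(t) = T_a + (T₀ - T_a)e^(-kt).
(a) Use T(5) = 51: (51 - 18)/(90 - 18) = e^(-k·5), so k = -ln(0.458)/5 ≈ 0.1560.
(b) Apply k to t = 20: T(20) = 18 + (72)e^(-3.121) ≈ 21.2°C.


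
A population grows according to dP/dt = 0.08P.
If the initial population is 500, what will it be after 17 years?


The ODE dP/dt = 0.08P has solution P(t) = P(0)e^(0.08t).
Substitute P(0) = 500 and t = 17: P(17) = 500 e^(1.36) ≈ 1948.


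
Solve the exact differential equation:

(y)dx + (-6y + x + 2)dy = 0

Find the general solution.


Check exactness: ∂M/∂y = 1 and ∂N/∂x = 1; equal, so the equation is exact.
Integrate M with respect to x (treating y as constant): ∫M dx = xy + h(y).
Differentiate w.r.t. y and set equal to N: the x-dependent terms already match, leaving h'(y) = -6y + 2. Integrate: h(y) = -3y^2 + 2y.
So F(x,y) = -3y^2 + xy + 2y.
General solution: -3y^2 + xy + 2y = C.


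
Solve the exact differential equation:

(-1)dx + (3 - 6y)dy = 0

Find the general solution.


Check exactness: ∂M/∂y = 0 and ∂N/∂x = 0; equal, so the equation is exact.
Integrate M with respect to x (treating y as constant): ∫M dx = -x + h(y).
Differentiate w.r.t. y and set equal to N: the x-dependent terms already match, leaving h'(y) = 3 - 6y. Integrate: h(y) = 3y - 3y^2.
So F(x,y) = 3y - 3y^2 - x.
General solution: 3y - 3y^2 - x = C.


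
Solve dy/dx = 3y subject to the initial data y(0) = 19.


General solution of y' = 3y is y = Ce^(3x).
Apply y(0) = 19: C = 19.
Particular solution: y = 19e^(3x).


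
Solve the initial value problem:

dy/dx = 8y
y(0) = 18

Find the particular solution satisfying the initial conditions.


General solution of y' = 8y is y = Ce^(8x).
Apply y(0) = 18: C = 18.
Particular solution: y = 18e^(8x).


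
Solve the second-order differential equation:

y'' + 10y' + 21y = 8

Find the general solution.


Characteristic roots of r² + 10r + 21 = 0 are -7, -3.
y_h = C₁e^(-7x) + C₂e^(-3x).
Constant forcing; try y_p = A. Then 21A = 8 ⇒ A = 8/21.
General solution: y = C₁e^(-7x) + C₂e^(-3x) + 8/21.


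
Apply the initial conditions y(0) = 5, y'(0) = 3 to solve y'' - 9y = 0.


Characteristic roots of r² - 9 = 0 are 3, -3.
General solution y = c₁ e^(3x) + c₂ e^(-3x).
Apply y(0) = 5: c₁ + c₂ = 5. Apply y'(0) = 3: 3 c₁ - 3 c₂ = 3.
Solve: c₁ = 3, c₂ = 2.
Particular solution: y = 3e^(3x) + 2e^(-3x).


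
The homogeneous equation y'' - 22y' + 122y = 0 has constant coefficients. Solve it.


Characteristic equation: r² - 22r + 122 = 0.
Discriminant is negative; roots r = 11 ± 1i (complex conjugate pair).
General solution uses e^(α x)(C₁ cos(β x) + C₂ sin(β x)): y = e^(11x)(C₁cos(x) + C₂sin(x)).


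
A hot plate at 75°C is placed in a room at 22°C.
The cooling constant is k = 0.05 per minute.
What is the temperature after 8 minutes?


Newton's law: dT/dt = -k(T - T_a) has solution T(t) = T_a + (T₀ - T_a)e^(-kt).
Plug in T_a = 22, T₀ = 75, k = 0.05, t = 8: T(8) = 22 + (53)e^(-0.40) ≈ 57.5°C.


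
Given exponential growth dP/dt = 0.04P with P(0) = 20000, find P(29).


The ODE dP/dt = 0.04P has solution P(t) = P(0)e^(0.04t).
Substitute P(0) = 20000 and t = 29: P(29) = 20000 e^(1.16) ≈ 63799.


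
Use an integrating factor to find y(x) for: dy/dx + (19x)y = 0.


P(x) = 19x ⇒ μ = e^((19/2)x²).
Q(x) = 0 so μ y is constant: y = Ce^(-(19/2)x²).


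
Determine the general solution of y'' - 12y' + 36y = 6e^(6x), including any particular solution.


Characteristic polynomial (r - 6)² = 0; repeated root r = 6.
y_h = (C₁ + C₂x)e^(6x). Forcing matches the repeated root (resonance), so try y_p = Ax² e^(6x).
Substitute and solve for A: 2A = 6, so A = 3.
General solution: y = (C₁ + C₂x + 3x²)e^(6x).


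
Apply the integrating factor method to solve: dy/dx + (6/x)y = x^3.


P(x) = 6/x ⇒ μ = x^6.
(x^6 y)' = x^9 ⇒ x^6 y = x^10/(10) + C.
Solve for y: y = (1/10)x^4 + C/x^6.


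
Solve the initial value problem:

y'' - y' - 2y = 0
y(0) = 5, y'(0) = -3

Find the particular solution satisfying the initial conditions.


Characteristic roots of r² - r - 2 = 0 are 2, -1.
General solution y = c₁ e^(2x) + c₂ e^(-x).
Apply y(0) = 5: c₁ + c₂ = 5. Apply y'(0) = -3: 2 c₁ - 1 c₂ = -3.
Solve: c₁ = 2/3, c₂ = 13/3.
Particular solution: y = (2/3)e^(2x) + (13/3)e^(-x).


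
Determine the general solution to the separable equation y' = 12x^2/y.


Separate variables: y dy = 12x^2 dx.
Integrate both sides: y²/2 = 4x^3 + C₀.
Multiply by 2: y² = 8x^3 + C.


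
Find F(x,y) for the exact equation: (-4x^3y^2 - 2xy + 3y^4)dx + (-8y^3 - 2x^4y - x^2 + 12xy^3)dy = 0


Check exactness: ∂M/∂y = -8x^3y - 2x + 12y^3 and ∂N/∂x = -8x^3y - 2x + 12y^3; equal, so the equation is exact.
Integrate M with respect to x (treating y as constant): ∫M dx = -x^4y^2 - x^2y + 3xy^4 + h(y).
Differentiate w.r.t. y and set equal to N: the x-dependent terms already match, leaving h'(y) = -8y^3. Integrate: h(y) = -2y^4.
So F(x,y) = -2y^4 - x^4y^2 - x^2y + 3xy^4.
General solution: -2y^4 - x^4y^2 - x^2y + 3xy^4 = C.


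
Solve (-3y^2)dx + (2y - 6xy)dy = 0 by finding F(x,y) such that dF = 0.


Check exactness: ∂M/∂y = -6y and ∂N/∂x = -6y; equal, so the equation is exact.
Integrate M with respect to x (treating y as constant): ∫M dx = -3xy^2 + h(y).
Differentiate w.r.t. y and set equal to N: the x-dependent terms already match, leaving h'(y) = 2y. Integrate: h(y) = y^2.
So F(x,y) = y^2 - 3xy^2.
General solution: y^2 - 3xy^2 = C.


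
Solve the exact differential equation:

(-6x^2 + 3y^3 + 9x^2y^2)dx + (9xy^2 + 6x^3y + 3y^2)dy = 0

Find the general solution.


Check exactness: ∂M/∂y = 9y^2 + 18x^2y and ∂N/∂x = 9y^2 + 18x^2y; equal, so the equation is exact.
Integrate M with respect to x (treating y as constant): ∫M dx = -2x^3 + 3xy^3 + 3x^3y^2 + h(y).
Differentiate w.r.t. y and set equal to N: the x-dependent terms already match, leaving h'(y) = 3y^2. Integrate: h(y) = y^3.
So F(x,y) = -2x^3 + 3xy^3 + 3x^3y^2 + y^3.
General solution: -2x^3 + 3xy^3 + 3x^3y^2 + y^3 = C.


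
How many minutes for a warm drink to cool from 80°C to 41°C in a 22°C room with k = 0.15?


From T(t) = T_a + (T₀ - T_a)e^(-kt), set T(t) = 41:
(41 - 22) / (80 - 22) = e^(-0.15t), so t = -ln(0.328)/0.15 ≈ 7.4 minutes.


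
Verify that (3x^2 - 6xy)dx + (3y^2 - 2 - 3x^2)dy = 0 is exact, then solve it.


Check exactness: ∂M/∂y = -6x and ∂N/∂x = -6x; equal, so the equation is exact.
Integrate M with respect to x (treating y as constant): ∫M dx = x^3 - 3x^2y + h(y).
Differentiate w.r.t. y and set equal to N: the x-dependent terms already match, leaving h'(y) = 3y^2 - 2. Integrate: h(y) = y^3 - 2y.
So F(x,y) = x^3 + y^3 - 2y - 3x^2y.
General solution: x^3 + y^3 - 2y - 3x^2y = C.


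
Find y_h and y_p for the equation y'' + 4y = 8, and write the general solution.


Homogeneous part: r² + 4 = 0 ⇒ r = ±2i, so y_h = C₁cos(2x) + C₂sin(2x).
Try constant y_p = A; plug in: 4A = 8 ⇒ A = 2.
General solution: y = C₁cos(2x) + C₂sin(2x) + 2.


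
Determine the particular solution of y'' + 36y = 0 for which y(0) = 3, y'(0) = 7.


Characteristic roots of r² + 36 = 0 are ±6i, so y = C₁cos(6x) + C₂sin(6x).
Apply y(0) = 3: C₁ = 3. Differentiate and apply y'(0) = 7: 6·C₂ = 7, so C₂ = 7/6.
Particular solution: y = 3cos(6x) + (7/6)sin(6x).


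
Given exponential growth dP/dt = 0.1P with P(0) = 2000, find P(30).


The ODE dP/dt = 0.1P has solution P(t) = P(0)e^(0.1t).
Substitute P(0) = 2000 and t = 30: P(30) = 2000 e^(3.00) ≈ 40171.


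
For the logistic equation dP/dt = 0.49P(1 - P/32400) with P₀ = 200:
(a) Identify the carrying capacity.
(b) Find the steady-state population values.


Logistic ODE dP/dt = 0.49P(1 - P/32400) has equilibria where dP/dt = 0, i.e. P = 0 or P = 32400.
The coefficient (1 - P/K) = 0 when P = K, identifying K = 32400 as the carrying capacity.
(a) K = 32400; (b) equilibria P = 0 and P = 32400.


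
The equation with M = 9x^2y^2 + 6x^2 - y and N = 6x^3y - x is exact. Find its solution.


Check exactness: ∂M/∂y = 18x^2y - 1 and ∂N/∂x = 18x^2y - 1; equal, so the equation is exact.
Integrate M with respect to x (treating y as constant): ∫M dx = 3x^3y^2 + 2x^3 - xy + h(y).
Differentiate w.r.t. y and set equal to N: all terms match, so h'(y) = 0 and h is a constant absorbed into C.
General solution: 3x^3y^2 + 2x^3 - xy = C.


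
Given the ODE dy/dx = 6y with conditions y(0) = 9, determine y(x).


General solution of y' = 6y is y = Ce^(6x).
Apply y(0) = 9: C = 9.
Particular solution: y = 9e^(6x).


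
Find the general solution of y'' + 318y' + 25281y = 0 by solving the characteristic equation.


Characteristic equation: r² + 318r + 25281 = 0, i.e. (r + 159)² = 0.
Repeated root r = -159; include an x factor for the second linearly independent solution.
General solution: y = (C₁ + C₂x)e^(-159x).


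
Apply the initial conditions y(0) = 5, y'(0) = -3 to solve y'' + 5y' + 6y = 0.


Characteristic roots of r² + 5r + 6 = 0 are -2, -3.
General solution y = c₁ e^(-2x) + c₂ e^(-3x).
Apply y(0) = 5: c₁ + c₂ = 5. Apply y'(0) = -3: -2 c₁ - 3 c₂ = -3.
Solve: c₁ = 12, c₂ = -7.
Particular solution: y = 12e^(-2x) - 7e^(-3x).


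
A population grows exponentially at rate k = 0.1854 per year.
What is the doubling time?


Exponential growth: P(t) = P₀ e^(0.1854t). Set P(t)/P₀ = 2: e^(0.1854t) = 2.
Solve: t = ln(2)/0.1854 ≈ 3.74 years.


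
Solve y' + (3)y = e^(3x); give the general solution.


P(x) = 3 ⇒ μ = e^(3x).
(μ y)' = e^(6x) ⇒ μ y = (1/6)e^(6x) + C.
Divide by μ: y = (1/6)e^(3x) + Ce^(-3x).


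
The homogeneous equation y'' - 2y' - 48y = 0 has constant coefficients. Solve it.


Characteristic equation: r² - 2r - 48 = 0.
Factor: (r - 8)(r + 6) = 0 ⇒ r = 8, -6 (distinct real).
General solution: y = C₁e^(8x) + C₂e^(-6x).


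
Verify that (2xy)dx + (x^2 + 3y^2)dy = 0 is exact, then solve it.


Check exactness: ∂M/∂y = 2x and ∂N/∂x = 2x; equal, so the equation is exact.
Integrate M with respect to x (treating y as constant): ∫M dx = x^2y + h(y).
Differentiate w.r.t. y and set equal to N: the x-dependent terms already match, leaving h'(y) = 3y^2. Integrate: h(y) = y^3.
So F(x,y) = x^2y + y^3.
General solution: x^2y + y^3 = C.


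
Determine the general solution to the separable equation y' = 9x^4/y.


Separate variables: y dy = 9x^4 dx.
Integrate both sides: y²/2 = (9/5)x^5 + C₀.
Multiply by 2: y² = (18/5)x^5 + C.


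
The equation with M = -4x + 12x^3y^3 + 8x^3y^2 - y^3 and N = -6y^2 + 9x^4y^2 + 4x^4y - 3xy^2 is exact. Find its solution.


Check exactness: ∂M/∂y = 36x^3y^2 + 16x^3y - 3y^2 and ∂N/∂x = 36x^3y^2 + 16x^3y - 3y^2; equal, so the equation is exact.
Integrate M with respect to x (treating y as constant): ∫M dx = -2x^2 + 3x^4y^3 + 2x^4y^2 - xy^3 + h(y).
Differentiate w.r.t. y and set equal to N: the x-dependent terms already match, leaving h'(y) = -6y^2. Integrate: h(y) = -2y^3.
So F(x,y) = -2x^2 - 2y^3 + 3x^4y^3 + 2x^4y^2 - xy^3.
General solution: -2x^2 - 2y^3 + 3x^4y^3 + 2x^4y^2 - xy^3 = C.


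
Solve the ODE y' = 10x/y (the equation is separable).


Separate variables: y dy = 10x dx.
Integrate both sides: y²/2 = 5x^2 + C₀.
Multiply by 2: y² = 10x^2 + C.


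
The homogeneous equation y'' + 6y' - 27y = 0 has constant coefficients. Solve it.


Characteristic equation: r² + 6r - 27 = 0.
Factor: (r - 3)(r + 9) = 0 ⇒ r = 3, -9 (distinct real).
General solution: y = C₁e^(3x) + C₂e^(-9x).


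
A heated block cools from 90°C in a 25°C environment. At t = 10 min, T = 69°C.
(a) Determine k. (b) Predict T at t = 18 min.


Newton's law: T(t) = T_a + (T₀ - T_a)e^(-kt).
(a) Use T(10) = 69: (69 - 25)/(90 - 25) = e^(-k·10), so k = -ln(0.677)/10 ≈ 0.0390.
(b) Apply k to t = 18: T(18) = 25 + (65)e^(-0.702) ≈ 57.2°C.


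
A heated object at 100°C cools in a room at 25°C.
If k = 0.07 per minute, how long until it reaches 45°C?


From T(t) = T_a + (T₀ - T_a)e^(-kt), set T(t) = 45:
(45 - 25) / (100 - 25) = e^(-0.07t), so t = -ln(0.267)/0.07 ≈ 18.9 minutes.


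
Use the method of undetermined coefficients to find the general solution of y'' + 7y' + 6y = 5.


Characteristic roots of r² + 7r + 6 = 0 are -6, -1.
y_h = C₁e^(-6x) + C₂e^(-x).
Constant forcing; try y_p = A. Then 6A = 5 ⇒ A = 5/6.
General solution: y = C₁e^(-6x) + C₂e^(-x) + 5/6.


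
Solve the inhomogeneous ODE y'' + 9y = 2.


Homogeneous part: r² + 9 = 0 ⇒ r = ±3i, so y_h = C₁cos(3x) + C₂sin(3x).
Try constant y_p = A; plug in: 9A = 2 ⇒ A = 2/9.
General solution: y = C₁cos(3x) + C₂sin(3x) + 2/9.


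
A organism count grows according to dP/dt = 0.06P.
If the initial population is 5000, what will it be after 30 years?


The ODE dP/dt = 0.06P has solution P(t) = P(0)e^(0.06t).
Substitute P(0) = 5000 and t = 30: P(30) = 5000 e^(1.80) ≈ 30248.


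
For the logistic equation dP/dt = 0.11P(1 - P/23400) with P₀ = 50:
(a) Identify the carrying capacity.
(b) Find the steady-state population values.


Logistic ODE dP/dt = 0.11P(1 - P/23400) has equilibria where dP/dt = 0, i.e. P = 0 or P = 23400.
The coefficient (1 - P/K) = 0 when P = K, identifying K = 23400 as the carrying capacity.
(a) K = 23400; (b) equilibria P = 0 and P = 23400.


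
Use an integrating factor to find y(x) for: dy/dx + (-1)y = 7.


P(x) = -1 ⇒ μ = e^(-x).
(μ y)' = 7e^(-x) ⇒ μ y = -7e^(-x) + C.
Divide by μ: y = -7 + Ce^(x).


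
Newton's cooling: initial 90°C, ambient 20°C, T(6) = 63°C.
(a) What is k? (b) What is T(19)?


Newton's law: T(t) = T_a + (T₀ - T_a)e^(-kt).
(a) Use T(6) = 63: (63 - 20)/(90 - 20) = e^(-k·6), so k = -ln(0.614)/6 ≈ 0.0812.
(b) Apply k to t = 19: T(19) = 20 + (70)e^(-1.543) ≈ 35.0°C.


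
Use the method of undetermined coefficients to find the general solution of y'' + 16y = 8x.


Homogeneous: r² + 16 = 0 ⇒ r = ±4i, y_h = C₁cos(4x) + C₂sin(4x).
Polynomial forcing; try y_p = Ax + B. Then y_p'' + 16 y_p = 16(Ax + B) = 8x, so B = 0 and A = 1/2.
General solution: y = C₁cos(4x) + C₂sin(4x) + (1/2)x.


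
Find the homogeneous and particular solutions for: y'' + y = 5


Homogeneous part: r² + 1 = 0 ⇒ r = ±1i, so y_h = C₁cos(x) + C₂sin(x).
Try constant y_p = A; plug in: 1A = 5 ⇒ A = 5.
General solution: y = C₁cos(x) + C₂sin(x) + 5.


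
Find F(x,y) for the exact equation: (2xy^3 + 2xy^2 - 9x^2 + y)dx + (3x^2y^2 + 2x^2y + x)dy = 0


Check exactness: ∂M/∂y = 6xy^2 + 4xy + 1 and ∂N/∂x = 6xy^2 + 4xy + 1; equal, so the equation is exact.
Integrate M with respect to x (treating y as constant): ∫M dx = x^2y^3 + x^2y^2 - 3x^3 + xy + h(y).
Differentiate w.r.t. y and set equal to N: all terms match, so h'(y) = 0 and h is a constant absorbed into C.
General solution: x^2y^3 + x^2y^2 - 3x^3 + xy = C.


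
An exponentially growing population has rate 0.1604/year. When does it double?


Exponential growth: P(t) = P₀ e^(0.1604t). Set P(t)/P₀ = 2: e^(0.1604t) = 2.
Solve: t = ln(2)/0.1604 ≈ 4.32 years.


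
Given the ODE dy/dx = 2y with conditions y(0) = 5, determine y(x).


General solution of y' = 2y is y = Ce^(2x).
Apply y(0) = 5: C = 5.
Particular solution: y = 5e^(2x).


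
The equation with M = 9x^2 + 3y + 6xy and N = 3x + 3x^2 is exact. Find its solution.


Check exactness: ∂M/∂y = 3 + 6x and ∂N/∂x = 3 + 6x; equal, so the equation is exact.
Integrate M with respect to x (treating y as constant): ∫M dx = 3x^3 + 3xy + 3x^2y + h(y).
Differentiate w.r.t. y and set equal to N: all terms match, so h'(y) = 0 and h is a constant absorbed into C.
General solution: 3x^3 + 3xy + 3x^2y = C.


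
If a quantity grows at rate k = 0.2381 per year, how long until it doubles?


Exponential growth: P(t) = P₀ e^(0.2381t). Set P(t)/P₀ = 2: e^(0.2381t) = 2.
Solve: t = ln(2)/0.2381 ≈ 2.91 years.


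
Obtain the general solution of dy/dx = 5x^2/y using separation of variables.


Separate variables: y dy = 5x^2 dx.
Integrate both sides: y²/2 = (5/3)x^3 + C₀.
Multiply by 2: y² = (10/3)x^3 + C.


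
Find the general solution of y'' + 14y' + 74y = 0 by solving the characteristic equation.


Characteristic equation: r² + 14r + 74 = 0.
Discriminant is negative; roots r = -7 ± 5i (complex conjugate pair).
General solution uses e^(α x)(C₁ cos(β x) + C₂ sin(β x)): y = e^(-7x)(C₁cos(5x) + C₂sin(5x)).


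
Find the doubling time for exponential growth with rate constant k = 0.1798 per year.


Exponential growth: P(t) = P₀ e^(0.1798t). Set P(t)/P₀ = 2: e^(0.1798t) = 2.
Solve: t = ln(2)/0.1798 ≈ 3.86 years.


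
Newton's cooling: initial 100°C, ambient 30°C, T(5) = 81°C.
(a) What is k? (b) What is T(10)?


Newton's law: T(t) = T_a + (T₀ - T_a)e^(-kt).
(a) Use T(5) = 81: (81 - 30)/(100 - 30) = e^(-k·5), so k = -ln(0.729)/5 ≈ 0.0633.
(b) Apply k to t = 10: T(10) = 30 + (70)e^(-0.633) ≈ 67.2°C.


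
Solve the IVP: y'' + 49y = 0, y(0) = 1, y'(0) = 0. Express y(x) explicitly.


Characteristic roots of r² + 49 = 0 are ±7i, so y = C₁cos(7x) + C₂sin(7x).
Apply y(0) = 1: C₁ = 1. Differentiate and apply y'(0) = 0: 7·C₂ = 0, so C₂ = 0.
Particular solution: y = cos(7x).


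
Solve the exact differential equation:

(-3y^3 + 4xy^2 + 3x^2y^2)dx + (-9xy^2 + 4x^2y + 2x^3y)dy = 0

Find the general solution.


Check exactness: ∂M/∂y = -9y^2 + 8xy + 6x^2y and ∂N/∂x = -9y^2 + 8xy + 6x^2y; equal, so the equation is exact.
Integrate M with respect to x (treating y as constant): ∫M dx = -3xy^3 + 2x^2y^2 + x^3y^2 + h(y).
Differentiate w.r.t. y and set equal to N: all terms match, so h'(y) = 0 and h is a constant absorbed into C.
General solution: -3xy^3 + 2x^2y^2 + x^3y^2 = C.


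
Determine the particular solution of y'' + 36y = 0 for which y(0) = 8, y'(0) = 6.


Characteristic roots of r² + 36 = 0 are ±6i, so y = C₁cos(6x) + C₂sin(6x).
Apply y(0) = 8: C₁ = 8. Differentiate and apply y'(0) = 6: 6·C₂ = 6, so C₂ = 1.
Particular solution: y = 8cos(6x) + sin(6x).


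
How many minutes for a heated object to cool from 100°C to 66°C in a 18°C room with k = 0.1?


From T(t) = T_a + (T₀ - T_a)e^(-kt), set T(t) = 66:
(66 - 18) / (100 - 18) = e^(-0.1t), so t = -ln(0.585)/0.1 ≈ 5.4 minutes.


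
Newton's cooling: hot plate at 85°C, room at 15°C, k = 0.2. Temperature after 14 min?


Newton's law: dT/dt = -k(T - T_a) has solution T(t) = T_a + (T₀ - T_a)e^(-kt).
Plug in T_a = 15, T₀ = 85, k = 0.2, t = 14: T(14) = 15 + (70)e^(-2.80) ≈ 19.3°C.


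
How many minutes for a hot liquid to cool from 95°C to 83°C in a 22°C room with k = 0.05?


From T(t) = T_a + (T₀ - T_a)e^(-kt), set T(t) = 83:
(83 - 22) / (95 - 22) = e^(-0.05t), so t = -ln(0.836)/0.05 ≈ 3.6 minutes.


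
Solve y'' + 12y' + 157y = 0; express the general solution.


Characteristic equation: r² + 12r + 157 = 0.
Discriminant is negative; roots r = -6 ± 11i (complex conjugate pair).
General solution uses e^(α x)(C₁ cos(β x) + C₂ sin(β x)): y = e^(-6x)(C₁cos(11x) + C₂sin(11x)).


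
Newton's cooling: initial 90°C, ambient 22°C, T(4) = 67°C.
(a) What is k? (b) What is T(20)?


Newton's law: T(t) = T_a + (T₀ - T_a)e^(-kt).
(a) Use T(4) = 67: (67 - 22)/(90 - 22) = e^(-k·4), so k = -ln(0.662)/4 ≈ 0.1032.
(b) Apply k to t = 20: T(20) = 22 + (68)e^(-2.064) ≈ 30.6°C.


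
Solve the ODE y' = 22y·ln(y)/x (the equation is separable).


Separate: dy/[y ln(y)] = 22 dx/x.
Substitute u = ln(y): du/u = 22 dx/x.
Integrate: ln|ln(y)| = 22ln|x| + C₀, hence ln(y) = C·x^22.


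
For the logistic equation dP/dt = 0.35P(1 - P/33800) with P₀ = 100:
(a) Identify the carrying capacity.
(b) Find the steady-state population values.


Logistic ODE dP/dt = 0.35P(1 - P/33800) has equilibria where dP/dt = 0, i.e. P = 0 or P = 33800.
The coefficient (1 - P/K) = 0 when P = K, identifying K = 33800 as the carrying capacity.
(a) K = 33800; (b) equilibria P = 0 and P = 33800.


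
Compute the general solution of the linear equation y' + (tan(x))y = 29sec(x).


P(x) = tan(x) ⇒ μ = e^(∫tan(x)dx) = sec(x).
(sec(x) y)' = 29sec²(x) ⇒ sec(x) y = 29tan(x) + C.
Multiply by cos(x): y = 29sin(x) + C·cos(x).


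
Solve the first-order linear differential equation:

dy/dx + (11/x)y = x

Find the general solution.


P(x) = 11/x ⇒ μ = x^11.
(x^11 y)' = x^12 ⇒ x^11 y = x^13/(13) + C.
Solve for y: y = (1/13)x^2 + C/x^11.


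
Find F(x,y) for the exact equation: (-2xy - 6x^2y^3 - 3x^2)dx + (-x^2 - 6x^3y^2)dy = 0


Check exactness: ∂M/∂y = -2x - 18x^2y^2 and ∂N/∂x = -2x - 18x^2y^2; equal, so the equation is exact.
Integrate M with respect to x (treating y as constant): ∫M dx = -x^2y - 2x^3y^3 - x^3 + h(y).
Differentiate w.r.t. y and set equal to N: all terms match, so h'(y) = 0 and h is a constant absorbed into C.
General solution: -x^2y - 2x^3y^3 - x^3 = C.


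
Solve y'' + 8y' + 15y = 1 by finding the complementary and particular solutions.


Characteristic roots of r² + 8r + 15 = 0 are -3, -5.
y_h = C₁e^(-3x) + C₂e^(-5x).
Constant forcing; try y_p = A. Then 15A = 1 ⇒ A = 1/15.
General solution: y = C₁e^(-3x) + C₂e^(-5x) + 1/15.


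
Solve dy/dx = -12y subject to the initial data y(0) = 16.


General solution of y' = -12y is y = Ce^(-12x).
Apply y(0) = 16: C = 16.
Particular solution: y = 16e^(-12x).


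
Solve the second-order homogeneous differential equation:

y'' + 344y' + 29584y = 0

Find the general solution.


Characteristic equation: r² + 344r + 29584 = 0, i.e. (r + 172)² = 0.
Repeated root r = -172; include an x factor for the second linearly independent solution.
General solution: y = (C₁ + C₂x)e^(-172x).


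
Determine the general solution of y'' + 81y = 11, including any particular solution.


Homogeneous part: r² + 81 = 0 ⇒ r = ±9i, so y_h = C₁cos(9x) + C₂sin(9x).
Try constant y_p = A; plug in: 81A = 11 ⇒ A = 11/81.
General solution: y = C₁cos(9x) + C₂sin(9x) + 11/81.


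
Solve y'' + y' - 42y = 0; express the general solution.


Characteristic equation: r² + r - 42 = 0.
Factor: (r - 6)(r + 7) = 0 ⇒ r = 6, -7 (distinct real).
General solution: y = C₁e^(6x) + C₂e^(-7x).


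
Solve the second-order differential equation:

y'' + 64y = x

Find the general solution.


Homogeneous: r² + 64 = 0 ⇒ r = ±8i, y_h = C₁cos(8x) + C₂sin(8x).
Polynomial forcing; try y_p = Ax + B. Then y_p'' + 64 y_p = 64(Ax + B) = x, so B = 0 and A = 1/64.
General solution: y = C₁cos(8x) + C₂sin(8x) + (1/64)x.


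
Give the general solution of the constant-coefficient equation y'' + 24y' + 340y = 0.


Characteristic equation: r² + 24r + 340 = 0.
Discriminant is negative; roots r = -12 ± 14i (complex conjugate pair).
General solution uses e^(α x)(C₁ cos(β x) + C₂ sin(β x)): y = e^(-12x)(C₁cos(14x) + C₂sin(14x)).


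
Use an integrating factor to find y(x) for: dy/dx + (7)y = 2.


P(x) = 7, Q(x) = 2; integrating factor μ = e^(7x).
(μ y)' = 2e^(7x) ⇒ μ y = (2/7)e^(7x) + C.
Divide by μ: y = 2/7 + Ce^(-7x).


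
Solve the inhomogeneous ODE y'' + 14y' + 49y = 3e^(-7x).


Characteristic polynomial (r + 7)² = 0; repeated root r = -7.
y_h = (C₁ + C₂x)e^(-7x). Forcing matches the repeated root (resonance), so try y_p = Ax² e^(-7x).
Substitute and solve for A: 2A = 3, so A = 3/2.
General solution: y = (C₁ + C₂x + (3/2)x²)e^(-7x).


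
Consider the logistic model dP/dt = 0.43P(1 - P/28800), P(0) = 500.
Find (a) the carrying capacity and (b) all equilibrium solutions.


Logistic ODE dP/dt = 0.43P(1 - P/28800) has equilibria where dP/dt = 0, i.e. P = 0 or P = 28800.
The coefficient (1 - P/K) = 0 when P = K, identifying K = 28800 as the carrying capacity.
(a) K = 28800; (b) equilibria P = 0 and P = 28800.


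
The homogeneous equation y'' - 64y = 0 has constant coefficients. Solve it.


Characteristic equation: r² - 64 = 0.
Factor: (r + 8)(r - 8) = 0 ⇒ r = -8, 8 (distinct real).
General solution: y = C₁e^(-8x) + C₂e^(8x).


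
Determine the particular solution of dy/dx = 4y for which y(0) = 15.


General solution of y' = 4y is y = Ce^(4x).
Apply y(0) = 15: C = 15.
Particular solution: y = 15e^(4x).


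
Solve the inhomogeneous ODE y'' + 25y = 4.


Homogeneous part: r² + 25 = 0 ⇒ r = ±5i, so y_h = C₁cos(5x) + C₂sin(5x).
Try constant y_p = A; plug in: 25A = 4 ⇒ A = 4/25.
General solution: y = C₁cos(5x) + C₂sin(5x) + 4/25.


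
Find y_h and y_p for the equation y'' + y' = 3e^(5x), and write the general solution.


Characteristic roots of r² + r = 0 are -1, 0.
y_h = C₁e^(-x) + C₂.
Forcing exponent 5 is not a characteristic root; try y_p = Ae^(5x).
Substitute: A·(25 + (1)·5 + (0)) = A·30 = 3, so A = 1/10.
General solution: y = C₁e^(-x) + C₂ + (1/10)e^(5x).


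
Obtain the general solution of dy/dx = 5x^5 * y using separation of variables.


Separate variables: dy/y = 5x^5 dx.
Integrate: ln|y| = (5/6)x^6 + C₀.
Exponentiate: y = Ce^((5/6)x^6).


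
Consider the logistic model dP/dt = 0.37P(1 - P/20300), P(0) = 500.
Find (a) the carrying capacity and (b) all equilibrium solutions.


Logistic ODE dP/dt = 0.37P(1 - P/20300) has equilibria where dP/dt = 0, i.e. P = 0 or P = 20300.
The coefficient (1 - P/K) = 0 when P = K, identifying K = 20300 as the carrying capacity.
(a) K = 20300; (b) equilibria P = 0 and P = 20300.


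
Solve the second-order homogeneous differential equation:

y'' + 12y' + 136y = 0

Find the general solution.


Characteristic equation: r² + 12r + 136 = 0.
Discriminant is negative; roots r = -6 ± 10i (complex conjugate pair).
General solution uses e^(α x)(C₁ cos(β x) + C₂ sin(β x)): y = e^(-6x)(C₁cos(10x) + C₂sin(10x)).


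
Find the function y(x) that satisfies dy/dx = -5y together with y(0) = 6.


General solution of y' = -5y is y = Ce^(-5x).
Apply y(0) = 6: C = 6.
Particular solution: y = 6e^(-5x).


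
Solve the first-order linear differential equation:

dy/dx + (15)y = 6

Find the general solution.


P(x) = 15, Q(x) = 6; integrating factor μ = e^(15x).
(μ y)' = 6e^(15x) ⇒ μ y = (2/5)e^(15x) + C.
Divide by μ: y = 2/5 + Ce^(-15x).


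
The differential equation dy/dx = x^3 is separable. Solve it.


Integrate both sides with respect to x: y = ∫ x^3 dx = (1/4)x^4 + C.


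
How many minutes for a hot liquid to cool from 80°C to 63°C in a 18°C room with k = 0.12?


From T(t) = T_a + (T₀ - T_a)e^(-kt), set T(t) = 63:
(63 - 18) / (80 - 18) = e^(-0.12t), so t = -ln(0.726)/0.12 ≈ 2.7 minutes.


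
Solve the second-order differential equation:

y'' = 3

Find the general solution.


Characteristic polynomial (r - 0)² = 0; repeated root r = 0.
y_h = (C₁ + C₂x). Forcing matches the repeated root (resonance), so try y_p = Ax².
Substitute and solve for A: 2A = 3, so A = 3/2.
General solution: y = C₁ + C₂x + (3/2)x².


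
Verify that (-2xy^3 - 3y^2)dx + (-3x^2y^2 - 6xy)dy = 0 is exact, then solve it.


Check exactness: ∂M/∂y = -6xy^2 - 6y and ∂N/∂x = -6xy^2 - 6y; equal, so the equation is exact.
Integrate M with respect to x (treating y as constant): ∫M dx = -x^2y^3 - 3xy^2 + h(y).
Differentiate w.r.t. y and set equal to N: all terms match, so h'(y) = 0 and h is a constant absorbed into C.
General solution: -x^2y^3 - 3xy^2 = C.


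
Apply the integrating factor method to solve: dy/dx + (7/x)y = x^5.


P(x) = 7/x ⇒ μ = x^7.
(x^7 y)' = x^7·x^5 = x^12.
Integrate: x^7 y = x^13/(13) + C.
Solve for y: y = (1/13)x^6 + C/x^7.


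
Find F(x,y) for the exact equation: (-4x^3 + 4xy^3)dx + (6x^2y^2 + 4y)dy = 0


Check exactness: ∂M/∂y = 12xy^2 and ∂N/∂x = 12xy^2; equal, so the equation is exact.
Integrate M with respect to x (treating y as constant): ∫M dx = -x^4 + 2x^2y^3 + h(y).
Differentiate w.r.t. y and set equal to N: the x-dependent terms already match, leaving h'(y) = 4y. Integrate: h(y) = 2y^2.
So F(x,y) = -x^4 + 2x^2y^3 + 2y^2.
General solution: -x^4 + 2x^2y^3 + 2y^2 = C.


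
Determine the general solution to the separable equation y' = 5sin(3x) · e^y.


Separate: e^(-y) dy = 5sin(3x) dx.
Integrate: -e^(-y) = -(5/3)cos(3x) + C₀.
Rearrange: e^(-y) = (5/3)cos(3x) + C.


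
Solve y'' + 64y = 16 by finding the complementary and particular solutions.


Homogeneous part: r² + 64 = 0 ⇒ r = ±8i, so y_h = C₁cos(8x) + C₂sin(8x).
Try constant y_p = A; plug in: 64A = 16 ⇒ A = 1/4.
General solution: y = C₁cos(8x) + C₂sin(8x) + 1/4.


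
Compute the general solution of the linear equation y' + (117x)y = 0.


P(x) = 117x ⇒ μ = e^((117/2)x²).
Q(x) = 0 so μ y is constant: y = Ce^(-(117/2)x²).


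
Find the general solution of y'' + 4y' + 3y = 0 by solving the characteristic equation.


Characteristic equation: r² + 4r + 3 = 0.
Factor: (r + 1)(r + 3) = 0 ⇒ r = -1, -3 (distinct real).
General solution: y = C₁e^(-x) + C₂e^(-3x).


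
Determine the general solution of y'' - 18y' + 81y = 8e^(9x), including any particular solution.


Characteristic polynomial (r - 9)² = 0; repeated root r = 9.
y_h = (C₁ + C₂x)e^(9x). Forcing matches the repeated root (resonance), so try y_p = Ax² e^(9x).
Substitute and solve for A: 2A = 8, so A = 4.
General solution: y = (C₁ + C₂x + 4x²)e^(9x).


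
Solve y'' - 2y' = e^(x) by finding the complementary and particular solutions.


Characteristic roots of r² - 2r = 0 are 2, 0.
y_h = C₁e^(2x) + C₂.
Forcing exponent 1 is not a characteristic root; try y_p = Ae^(x).
Substitute: A·(1 + (-2)·1 + (0)) = A·-1 = 1, so A = -1.
General solution: y = C₁e^(2x) + C₂ - e^(x).


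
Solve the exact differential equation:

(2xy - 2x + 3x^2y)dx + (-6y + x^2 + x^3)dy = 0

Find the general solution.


Check exactness: ∂M/∂y = 2x + 3x^2 and ∂N/∂x = 2x + 3x^2; equal, so the equation is exact.
Integrate M with respect to x (treating y as constant): ∫M dx = x^2y - x^2 + x^3y + h(y).
Differentiate w.r.t. y and set equal to N: the x-dependent terms already match, leaving h'(y) = -6y. Integrate: h(y) = -3y^2.
So F(x,y) = -3y^2 + x^2y - x^2 + x^3y.
General solution: -3y^2 + x^2y - x^2 + x^3y = C.


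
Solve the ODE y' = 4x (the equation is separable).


Integrate both sides with respect to x: y = ∫ 4x dx = 2x^2 + C.


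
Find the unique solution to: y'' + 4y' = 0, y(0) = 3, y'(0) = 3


Characteristic roots of r² + 4r = 0 are 0, -4.
General solution y = c₁ + c₂ e^(-4x).
Apply y(0) = 3: c₁ + c₂ = 3. Apply y'(0) = 3: 0 c₁ - 4 c₂ = 3.
Solve: c₁ = 15/4, c₂ = -3/4.
Particular solution: y = 15/4 - (3/4)e^(-4x).


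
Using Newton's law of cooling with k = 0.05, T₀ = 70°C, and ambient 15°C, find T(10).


Newton's law: dT/dt = -k(T - T_a) has solution T(t) = T_a + (T₀ - T_a)e^(-kt).
Plug in T_a = 15, T₀ = 70, k = 0.05, t = 10: T(10) = 15 + (55)e^(-0.50) ≈ 48.4°C.


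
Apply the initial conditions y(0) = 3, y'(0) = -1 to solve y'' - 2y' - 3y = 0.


Characteristic roots of r² - 2r - 3 = 0 are 3, -1.
General solution y = c₁ e^(3x) + c₂ e^(-x).
Apply y(0) = 3: c₁ + c₂ = 3. Apply y'(0) = -1: 3 c₁ - 1 c₂ = -1.
Solve: c₁ = 1/2, c₂ = 5/2.
Particular solution: y = (1/2)e^(3x) + (5/2)e^(-x).


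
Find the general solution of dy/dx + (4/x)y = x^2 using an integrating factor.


P(x) = 4/x ⇒ μ = x^4.
(x^4 y)' = x^4·x^2 = x^6.
Integrate: x^4 y = x^7/(7) + C.
Solve for y: y = (1/7)x^3 + C/x^4.


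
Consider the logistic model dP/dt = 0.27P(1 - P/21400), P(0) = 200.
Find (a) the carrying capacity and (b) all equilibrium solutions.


Logistic ODE dP/dt = 0.27P(1 - P/21400) has equilibria where dP/dt = 0, i.e. P = 0 or P = 21400.
The coefficient (1 - P/K) = 0 when P = K, identifying K = 21400 as the carrying capacity.
(a) K = 21400; (b) equilibria P = 0 and P = 21400.


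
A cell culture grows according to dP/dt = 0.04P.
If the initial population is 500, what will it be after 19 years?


The ODE dP/dt = 0.04P has solution P(t) = P(0)e^(0.04t).
Substitute P(0) = 500 and t = 19: P(19) = 500 e^(0.76) ≈ 1069.


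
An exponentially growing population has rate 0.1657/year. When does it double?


Exponential growth: P(t) = P₀ e^(0.1657t). Set P(t)/P₀ = 2: e^(0.1657t) = 2.
Solve: t = ln(2)/0.1657 ≈ 4.18 years.


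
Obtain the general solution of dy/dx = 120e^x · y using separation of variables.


Separate variables: dy/y = 120e^x dx.
Integrate: ln|y| = 120e^x + C₀.
Exponentiate: y = Ce^(120e^x).


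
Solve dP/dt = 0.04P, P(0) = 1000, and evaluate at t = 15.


The ODE dP/dt = 0.04P has solution P(t) = P(0)e^(0.04t).
Substitute P(0) = 1000 and t = 15: P(15) = 1000 e^(0.60) ≈ 1822.


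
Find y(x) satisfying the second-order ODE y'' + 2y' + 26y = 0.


Characteristic equation: r² + 2r + 26 = 0.
Discriminant is negative; roots r = -1 ± 5i (complex conjugate pair).
General solution uses e^(α x)(C₁ cos(β x) + C₂ sin(β x)): y = e^(-x)(C₁cos(5x) + C₂sin(5x)).


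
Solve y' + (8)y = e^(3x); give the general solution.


P(x) = 8 ⇒ μ = e^(8x).
(μ y)' = e^(11x) ⇒ μ y = e^(11x)/11 + C.
Divide by μ: y = (1/11)e^(3x) + Ce^(-8x).


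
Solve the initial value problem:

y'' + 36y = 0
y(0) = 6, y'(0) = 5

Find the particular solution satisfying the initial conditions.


Characteristic roots of r² + 36 = 0 are ±6i, so y = C₁cos(6x) + C₂sin(6x).
Apply y(0) = 6: C₁ = 6. Differentiate and apply y'(0) = 5: 6·C₂ = 5, so C₂ = 5/6.
Particular solution: y = 6cos(6x) + (5/6)sin(6x).


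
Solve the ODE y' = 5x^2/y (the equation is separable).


Separate variables: y dy = 5x^2 dx.
Integrate both sides: y²/2 = (5/3)x^3 + C₀.
Multiply by 2: y² = (10/3)x^3 + C.


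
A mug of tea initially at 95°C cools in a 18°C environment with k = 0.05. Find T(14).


Newton's law: dT/dt = -k(T - T_a) has solution T(t) = T_a + (T₀ - T_a)e^(-kt).
Plug in T_a = 18, T₀ = 95, k = 0.05, t = 14: T(14) = 18 + (77)e^(-0.70) ≈ 56.2°C.


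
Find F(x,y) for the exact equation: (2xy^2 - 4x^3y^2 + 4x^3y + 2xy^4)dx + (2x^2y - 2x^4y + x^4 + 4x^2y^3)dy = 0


Check exactness: ∂M/∂y = 4xy - 8x^3y + 4x^3 + 8xy^3 and ∂N/∂x = 4xy - 8x^3y + 4x^3 + 8xy^3; equal, so the equation is exact.
Integrate M with respect to x (treating y as constant): ∫M dx = x^2y^2 - x^4y^2 + x^4y + x^2y^4 + h(y).
Differentiate w.r.t. y and set equal to N: all terms match, so h'(y) = 0 and h is a constant absorbed into C.
General solution: x^2y^2 - x^4y^2 + x^4y + x^2y^4 = C.


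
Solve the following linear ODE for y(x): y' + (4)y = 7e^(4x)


P(x) = 4 ⇒ μ = e^(4x).
(μ y)' = 7e^(8x) ⇒ μ y = (7/8)e^(8x) + C.
Divide by μ: y = (7/8)e^(4x) + Ce^(-4x).


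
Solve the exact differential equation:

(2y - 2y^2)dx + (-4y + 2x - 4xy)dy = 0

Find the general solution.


Check exactness: ∂M/∂y = 2 - 4y and ∂N/∂x = 2 - 4y; equal, so the equation is exact.
Integrate M with respect to x (treating y as constant): ∫M dx = 2xy - 2xy^2 + h(y).
Differentiate w.r.t. y and set equal to N: the x-dependent terms already match, leaving h'(y) = -4y. Integrate: h(y) = -2y^2.
So F(x,y) = -2y^2 + 2xy - 2xy^2.
General solution: -2y^2 + 2xy - 2xy^2 = C.


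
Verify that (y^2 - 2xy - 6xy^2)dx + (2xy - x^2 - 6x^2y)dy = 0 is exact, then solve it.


Check exactness: ∂M/∂y = 2y - 2x - 12xy and ∂N/∂x = 2y - 2x - 12xy; equal, so the equation is exact.
Integrate M with respect to x (treating y as constant): ∫M dx = xy^2 - x^2y - 3x^2y^2 + h(y).
Differentiate w.r.t. y and set equal to N: all terms match, so h'(y) = 0 and h is a constant absorbed into C.
General solution: xy^2 - x^2y - 3x^2y^2 = C.


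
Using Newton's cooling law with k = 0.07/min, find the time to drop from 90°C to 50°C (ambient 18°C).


From T(t) = T_a + (T₀ - T_a)e^(-kt), set T(t) = 50:
(50 - 18) / (90 - 18) = e^(-0.07t), so t = -ln(0.444)/0.07 ≈ 11.6 minutes.
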